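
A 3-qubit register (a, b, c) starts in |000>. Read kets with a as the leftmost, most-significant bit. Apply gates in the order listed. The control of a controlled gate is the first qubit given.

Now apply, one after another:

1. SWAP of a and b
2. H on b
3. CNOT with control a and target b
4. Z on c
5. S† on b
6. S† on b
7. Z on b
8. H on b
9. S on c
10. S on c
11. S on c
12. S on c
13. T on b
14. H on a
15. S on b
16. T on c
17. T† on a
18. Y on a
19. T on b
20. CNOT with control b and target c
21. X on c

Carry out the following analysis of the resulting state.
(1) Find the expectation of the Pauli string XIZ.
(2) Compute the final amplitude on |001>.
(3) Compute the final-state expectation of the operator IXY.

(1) The observable XIZ averages to sqrt(2)/2.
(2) |001> carries amplitude -sqrt(2)*exp(I*pi/4)/2 in the final state.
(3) In the final state, IXY has expectation 0.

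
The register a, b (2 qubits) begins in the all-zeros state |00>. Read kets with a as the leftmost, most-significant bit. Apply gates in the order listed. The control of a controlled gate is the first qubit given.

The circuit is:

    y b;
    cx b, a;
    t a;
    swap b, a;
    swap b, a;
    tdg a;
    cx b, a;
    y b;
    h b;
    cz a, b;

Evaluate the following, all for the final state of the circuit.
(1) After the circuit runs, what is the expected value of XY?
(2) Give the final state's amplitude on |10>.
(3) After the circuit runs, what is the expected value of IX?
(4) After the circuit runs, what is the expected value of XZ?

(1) The expectation value of XY is 0. Key observation: steps 2-7 multiply out to the identity, so the circuit reduces to the remaining gates.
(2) The final state's coefficient on |10> equals 0.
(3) The observable IX averages to 1.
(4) The observable XZ averages to 0.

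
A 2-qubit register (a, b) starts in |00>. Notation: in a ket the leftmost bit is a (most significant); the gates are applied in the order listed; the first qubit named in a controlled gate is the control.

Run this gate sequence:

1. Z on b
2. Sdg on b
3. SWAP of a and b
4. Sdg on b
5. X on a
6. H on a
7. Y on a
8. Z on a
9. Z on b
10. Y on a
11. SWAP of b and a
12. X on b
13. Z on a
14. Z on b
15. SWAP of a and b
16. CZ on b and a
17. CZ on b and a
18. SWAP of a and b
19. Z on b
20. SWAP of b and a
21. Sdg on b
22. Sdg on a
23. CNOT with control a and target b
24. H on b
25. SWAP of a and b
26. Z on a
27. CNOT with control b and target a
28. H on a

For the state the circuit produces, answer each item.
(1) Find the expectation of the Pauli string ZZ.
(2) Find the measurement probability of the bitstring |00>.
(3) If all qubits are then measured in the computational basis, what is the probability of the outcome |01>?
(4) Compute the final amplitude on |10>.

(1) The observable ZZ averages to -1. Key observation: steps 14-19 multiply out to the identity, so the circuit reduces to the remaining gates.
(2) Outcome |00> occurs with probability 0.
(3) A full measurement returns |01> with probability 1/2.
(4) |10> carries amplitude -sqrt(2)/2 in the final state.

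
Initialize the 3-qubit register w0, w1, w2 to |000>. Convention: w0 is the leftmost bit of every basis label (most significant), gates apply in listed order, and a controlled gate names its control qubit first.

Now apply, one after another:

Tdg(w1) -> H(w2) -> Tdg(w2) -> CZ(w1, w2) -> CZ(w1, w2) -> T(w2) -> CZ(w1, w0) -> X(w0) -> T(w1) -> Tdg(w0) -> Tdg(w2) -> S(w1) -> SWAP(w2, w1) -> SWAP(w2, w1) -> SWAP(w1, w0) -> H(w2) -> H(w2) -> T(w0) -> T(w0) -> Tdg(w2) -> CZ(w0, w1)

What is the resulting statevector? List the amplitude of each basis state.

After the circuit, the state carries amplitude -sqrt(2)*exp(3*I*pi/4)/2 on |010>, -sqrt(2)*exp(I*pi/4)/2 on |011>, and 0 on every other basis state. Key observation: steps 3-6 multiply out to the identity, so the circuit reduces to the remaining gates.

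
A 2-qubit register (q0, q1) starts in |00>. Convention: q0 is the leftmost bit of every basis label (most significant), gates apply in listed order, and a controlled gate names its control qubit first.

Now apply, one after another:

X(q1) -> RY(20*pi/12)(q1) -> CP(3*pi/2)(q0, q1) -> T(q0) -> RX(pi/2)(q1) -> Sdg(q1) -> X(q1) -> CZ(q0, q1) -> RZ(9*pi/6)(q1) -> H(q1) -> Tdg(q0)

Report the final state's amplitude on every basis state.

The final amplitudes are (-sqrt(3) - 1 - sqrt(3)*I - I)*exp(I*pi/4)/4 on |00>, -sqrt(2)/4 + sqrt(6)/4 on |01>, 0 on |10>, 0 on |11>.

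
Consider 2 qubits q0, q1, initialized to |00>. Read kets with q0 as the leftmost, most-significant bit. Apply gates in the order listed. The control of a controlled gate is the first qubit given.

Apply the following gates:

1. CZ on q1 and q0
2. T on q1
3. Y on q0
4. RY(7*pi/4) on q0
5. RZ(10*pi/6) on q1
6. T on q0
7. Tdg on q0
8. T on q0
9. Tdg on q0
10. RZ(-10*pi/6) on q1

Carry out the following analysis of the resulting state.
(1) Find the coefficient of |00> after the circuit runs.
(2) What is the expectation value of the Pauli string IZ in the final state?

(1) |00> carries amplitude -I*sqrt(2 - sqrt(2))/2 in the final state. Key observation: steps 5-10 multiply out to the identity, so the circuit reduces to the remaining gates.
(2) The observable IZ averages to 1.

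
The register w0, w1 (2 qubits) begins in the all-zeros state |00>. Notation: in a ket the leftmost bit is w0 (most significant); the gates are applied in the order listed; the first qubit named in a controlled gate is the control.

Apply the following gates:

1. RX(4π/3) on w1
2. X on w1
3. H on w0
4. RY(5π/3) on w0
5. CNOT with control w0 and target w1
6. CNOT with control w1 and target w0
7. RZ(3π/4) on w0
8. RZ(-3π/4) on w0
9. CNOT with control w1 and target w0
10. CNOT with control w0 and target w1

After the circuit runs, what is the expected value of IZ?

The observable IZ averages to 1/2. Key observation: gates 5-10 undo each other exactly, leaving only the rest of the circuit to track.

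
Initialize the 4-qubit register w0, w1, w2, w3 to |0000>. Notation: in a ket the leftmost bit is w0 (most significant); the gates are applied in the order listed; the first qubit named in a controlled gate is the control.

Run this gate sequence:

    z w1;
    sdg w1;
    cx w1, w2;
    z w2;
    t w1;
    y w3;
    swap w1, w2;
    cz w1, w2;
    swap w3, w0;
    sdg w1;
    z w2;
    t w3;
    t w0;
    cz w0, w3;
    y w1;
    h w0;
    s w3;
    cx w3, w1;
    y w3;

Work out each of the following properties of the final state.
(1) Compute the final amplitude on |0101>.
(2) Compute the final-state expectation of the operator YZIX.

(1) |0101> carries amplitude -sqrt(2)*exp(3*I*pi/4)/2 in the final state.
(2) The expectation value of YZIX is 0.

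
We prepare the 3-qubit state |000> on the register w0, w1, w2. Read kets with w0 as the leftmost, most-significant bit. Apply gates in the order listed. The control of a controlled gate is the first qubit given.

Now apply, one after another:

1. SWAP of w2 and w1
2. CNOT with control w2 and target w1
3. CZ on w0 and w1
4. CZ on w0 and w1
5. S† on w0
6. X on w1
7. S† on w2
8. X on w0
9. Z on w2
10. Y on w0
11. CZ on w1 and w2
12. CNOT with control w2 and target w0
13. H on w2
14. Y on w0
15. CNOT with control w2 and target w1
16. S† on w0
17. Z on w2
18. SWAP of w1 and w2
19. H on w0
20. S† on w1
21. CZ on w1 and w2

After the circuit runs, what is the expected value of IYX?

The expectation value of IYX is 1.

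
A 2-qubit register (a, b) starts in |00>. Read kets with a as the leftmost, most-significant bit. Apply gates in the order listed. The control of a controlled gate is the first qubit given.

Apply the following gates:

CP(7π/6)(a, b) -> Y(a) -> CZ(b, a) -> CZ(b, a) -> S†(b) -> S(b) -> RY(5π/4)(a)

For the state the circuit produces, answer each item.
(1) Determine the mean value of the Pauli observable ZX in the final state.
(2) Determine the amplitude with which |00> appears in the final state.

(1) The expectation value of ZX is 0. Key observation: steps 3-4 multiply out to the identity, so the circuit reduces to the remaining gates.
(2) |00> carries amplitude -I*sqrt(sqrt(2) + 2)/2 in the final state.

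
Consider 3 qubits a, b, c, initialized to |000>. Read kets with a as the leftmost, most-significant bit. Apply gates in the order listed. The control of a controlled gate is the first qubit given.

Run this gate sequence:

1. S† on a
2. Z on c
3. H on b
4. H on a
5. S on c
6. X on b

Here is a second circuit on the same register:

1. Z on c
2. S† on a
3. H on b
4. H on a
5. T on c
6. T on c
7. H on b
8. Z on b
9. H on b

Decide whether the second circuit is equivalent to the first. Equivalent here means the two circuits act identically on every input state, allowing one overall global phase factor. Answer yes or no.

Yes, they are equivalent — the unitaries differ by at most a global phase.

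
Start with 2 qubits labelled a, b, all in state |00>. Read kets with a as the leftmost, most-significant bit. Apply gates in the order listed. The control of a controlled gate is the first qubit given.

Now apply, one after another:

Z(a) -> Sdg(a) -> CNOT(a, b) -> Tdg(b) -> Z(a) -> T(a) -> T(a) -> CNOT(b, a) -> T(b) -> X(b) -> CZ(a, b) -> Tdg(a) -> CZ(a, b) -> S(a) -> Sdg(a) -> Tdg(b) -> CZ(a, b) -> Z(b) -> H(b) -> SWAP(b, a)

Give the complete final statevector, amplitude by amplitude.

After the circuit, the state carries amplitude sqrt(2)*exp(3*I*pi/4)/2 on |00>, 0 on |01>, -sqrt(2)*exp(3*I*pi/4)/2 on |10>, 0 on |11>.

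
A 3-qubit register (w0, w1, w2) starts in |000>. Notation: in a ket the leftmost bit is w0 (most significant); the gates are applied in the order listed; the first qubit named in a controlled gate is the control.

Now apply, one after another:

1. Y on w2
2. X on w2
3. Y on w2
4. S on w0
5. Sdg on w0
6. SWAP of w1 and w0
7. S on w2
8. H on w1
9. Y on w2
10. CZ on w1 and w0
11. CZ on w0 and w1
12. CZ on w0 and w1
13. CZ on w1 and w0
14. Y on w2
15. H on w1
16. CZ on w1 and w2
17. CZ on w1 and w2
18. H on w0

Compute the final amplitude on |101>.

The final state's coefficient on |101> equals -sqrt(2)*I/2. Key observation: gates 8-15 undo each other exactly, leaving only the rest of the circuit to track.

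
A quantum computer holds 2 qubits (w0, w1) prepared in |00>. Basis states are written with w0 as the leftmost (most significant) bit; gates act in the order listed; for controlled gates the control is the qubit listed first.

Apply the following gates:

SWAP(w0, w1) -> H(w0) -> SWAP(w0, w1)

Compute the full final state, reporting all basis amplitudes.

The resulting statevector has amplitude sqrt(2)/2 on |00>, sqrt(2)/2 on |01>, 0 on |10>, 0 on |11>.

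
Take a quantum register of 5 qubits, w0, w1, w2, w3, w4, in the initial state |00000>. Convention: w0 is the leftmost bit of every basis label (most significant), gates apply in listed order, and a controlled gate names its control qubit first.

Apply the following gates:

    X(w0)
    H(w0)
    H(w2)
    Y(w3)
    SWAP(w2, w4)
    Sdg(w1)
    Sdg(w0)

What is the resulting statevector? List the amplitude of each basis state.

The resulting statevector has amplitude I/2 on |00010>, I/2 on |00011>, -1/2 on |10010>, -1/2 on |10011>, and 0 on every other basis state.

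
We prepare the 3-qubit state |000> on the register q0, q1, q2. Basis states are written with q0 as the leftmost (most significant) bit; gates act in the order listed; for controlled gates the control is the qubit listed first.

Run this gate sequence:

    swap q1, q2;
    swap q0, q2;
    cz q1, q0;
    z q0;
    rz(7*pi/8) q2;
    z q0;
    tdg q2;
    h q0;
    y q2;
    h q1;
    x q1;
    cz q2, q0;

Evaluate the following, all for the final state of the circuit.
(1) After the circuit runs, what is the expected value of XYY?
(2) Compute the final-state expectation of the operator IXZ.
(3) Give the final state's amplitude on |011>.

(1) The expectation value of XYY is 0.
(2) The expectation value of IXZ is -1.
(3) |011> carries amplitude exp(I*pi/16)/2 in the final state.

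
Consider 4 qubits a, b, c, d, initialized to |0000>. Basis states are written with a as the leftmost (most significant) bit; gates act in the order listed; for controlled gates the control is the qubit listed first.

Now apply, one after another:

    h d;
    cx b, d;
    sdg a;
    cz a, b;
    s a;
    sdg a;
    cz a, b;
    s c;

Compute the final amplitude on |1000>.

The final state's coefficient on |1000> equals 0. Key observation: the block from step 4 through step 7 cancels to the identity and can be dropped.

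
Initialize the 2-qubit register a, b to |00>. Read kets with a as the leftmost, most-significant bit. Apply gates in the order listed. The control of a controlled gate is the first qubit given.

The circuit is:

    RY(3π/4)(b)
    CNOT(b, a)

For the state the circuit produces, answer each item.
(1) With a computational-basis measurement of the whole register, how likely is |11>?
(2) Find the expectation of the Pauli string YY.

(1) A full measurement returns |11> with probability sqrt(2)/4 + 1/2.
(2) The observable YY averages to -sqrt(2)/2.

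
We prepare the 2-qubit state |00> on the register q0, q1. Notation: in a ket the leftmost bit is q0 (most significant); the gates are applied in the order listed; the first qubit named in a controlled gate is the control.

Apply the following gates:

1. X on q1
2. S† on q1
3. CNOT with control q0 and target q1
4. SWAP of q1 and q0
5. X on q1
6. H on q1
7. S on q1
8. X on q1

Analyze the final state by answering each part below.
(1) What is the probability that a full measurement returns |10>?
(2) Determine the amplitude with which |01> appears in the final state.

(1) A full measurement returns |10> with probability 1/2.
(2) The amplitude on |01> is 0.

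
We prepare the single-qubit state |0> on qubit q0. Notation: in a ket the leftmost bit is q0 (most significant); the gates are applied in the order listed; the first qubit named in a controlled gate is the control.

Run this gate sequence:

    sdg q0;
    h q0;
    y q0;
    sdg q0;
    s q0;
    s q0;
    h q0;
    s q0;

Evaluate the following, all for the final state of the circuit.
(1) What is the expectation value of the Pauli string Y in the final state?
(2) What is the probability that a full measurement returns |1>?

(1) In the final state, Y has expectation 0.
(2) The probability of measuring |1> is 1/2.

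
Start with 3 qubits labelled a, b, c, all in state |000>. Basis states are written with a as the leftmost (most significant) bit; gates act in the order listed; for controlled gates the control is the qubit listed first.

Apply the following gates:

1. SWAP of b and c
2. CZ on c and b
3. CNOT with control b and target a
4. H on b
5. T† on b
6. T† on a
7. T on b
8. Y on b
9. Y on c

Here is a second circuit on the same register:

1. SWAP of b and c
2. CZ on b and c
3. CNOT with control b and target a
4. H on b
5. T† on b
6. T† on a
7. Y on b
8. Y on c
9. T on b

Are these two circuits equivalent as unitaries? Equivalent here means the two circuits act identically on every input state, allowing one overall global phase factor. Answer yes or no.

No: there is an input state on which the two circuits produce genuinely different outputs (not merely differing by a phase).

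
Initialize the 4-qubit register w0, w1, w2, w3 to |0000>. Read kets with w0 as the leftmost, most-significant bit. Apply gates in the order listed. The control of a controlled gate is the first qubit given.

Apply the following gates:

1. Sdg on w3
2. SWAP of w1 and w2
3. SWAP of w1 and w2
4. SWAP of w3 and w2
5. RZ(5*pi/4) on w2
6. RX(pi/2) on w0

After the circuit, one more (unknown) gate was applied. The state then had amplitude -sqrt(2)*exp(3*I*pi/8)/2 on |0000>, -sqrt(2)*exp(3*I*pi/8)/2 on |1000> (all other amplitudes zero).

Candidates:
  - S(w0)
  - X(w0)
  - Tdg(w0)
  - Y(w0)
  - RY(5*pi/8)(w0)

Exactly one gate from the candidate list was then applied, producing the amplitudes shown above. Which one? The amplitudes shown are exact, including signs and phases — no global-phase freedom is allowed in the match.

The unique candidate consistent with the amplitudes is S(w0). Key observation: gates 2-3 undo each other exactly, leaving only the rest of the circuit to track.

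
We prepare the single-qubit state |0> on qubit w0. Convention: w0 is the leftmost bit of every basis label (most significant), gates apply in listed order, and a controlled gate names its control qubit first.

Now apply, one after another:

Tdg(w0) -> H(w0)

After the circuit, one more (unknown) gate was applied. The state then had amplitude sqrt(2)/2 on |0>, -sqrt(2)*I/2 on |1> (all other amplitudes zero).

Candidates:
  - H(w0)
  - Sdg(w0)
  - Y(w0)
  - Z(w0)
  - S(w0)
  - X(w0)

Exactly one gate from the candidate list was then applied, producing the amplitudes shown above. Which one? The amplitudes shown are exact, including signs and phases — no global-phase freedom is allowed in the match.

It was Sdg(w0) that produced the state shown.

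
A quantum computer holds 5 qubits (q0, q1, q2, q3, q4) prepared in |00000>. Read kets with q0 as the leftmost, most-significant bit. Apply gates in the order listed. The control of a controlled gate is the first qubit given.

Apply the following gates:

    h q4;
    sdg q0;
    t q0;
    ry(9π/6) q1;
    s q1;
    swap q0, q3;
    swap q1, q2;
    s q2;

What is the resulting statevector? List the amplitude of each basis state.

After the circuit, the state carries amplitude -1/2 on |00000>, -1/2 on |00001>, -1/2 on |00100>, -1/2 on |00101>, and 0 on every other basis state.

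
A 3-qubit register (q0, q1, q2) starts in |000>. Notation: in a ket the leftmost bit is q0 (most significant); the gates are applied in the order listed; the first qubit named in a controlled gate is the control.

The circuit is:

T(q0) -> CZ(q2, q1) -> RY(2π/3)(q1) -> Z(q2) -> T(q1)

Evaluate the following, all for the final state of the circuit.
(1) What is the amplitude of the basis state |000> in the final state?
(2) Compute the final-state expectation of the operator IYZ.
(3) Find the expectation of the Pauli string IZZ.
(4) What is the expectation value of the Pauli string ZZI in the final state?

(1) The amplitude on |000> is 1/2.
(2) The observable IYZ averages to sqrt(6)/4.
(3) The expectation value of IZZ is -1/2.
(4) The expectation value of ZZI is -1/2.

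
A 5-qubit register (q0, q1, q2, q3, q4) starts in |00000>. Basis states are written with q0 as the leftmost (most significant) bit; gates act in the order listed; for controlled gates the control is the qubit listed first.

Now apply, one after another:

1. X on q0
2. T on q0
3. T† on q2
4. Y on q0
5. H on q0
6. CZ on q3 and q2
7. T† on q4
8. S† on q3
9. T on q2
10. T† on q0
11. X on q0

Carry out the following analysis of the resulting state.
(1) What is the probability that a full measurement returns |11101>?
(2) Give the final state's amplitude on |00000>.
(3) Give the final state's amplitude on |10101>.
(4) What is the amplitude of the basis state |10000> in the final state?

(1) The probability of measuring |11101> is 0.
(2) |00000> carries amplitude -sqrt(2)*I/2 in the final state.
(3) The final state's coefficient on |10101> equals 0.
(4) |10000> carries amplitude -sqrt(2)*exp(3*I*pi/4)/2 in the final state.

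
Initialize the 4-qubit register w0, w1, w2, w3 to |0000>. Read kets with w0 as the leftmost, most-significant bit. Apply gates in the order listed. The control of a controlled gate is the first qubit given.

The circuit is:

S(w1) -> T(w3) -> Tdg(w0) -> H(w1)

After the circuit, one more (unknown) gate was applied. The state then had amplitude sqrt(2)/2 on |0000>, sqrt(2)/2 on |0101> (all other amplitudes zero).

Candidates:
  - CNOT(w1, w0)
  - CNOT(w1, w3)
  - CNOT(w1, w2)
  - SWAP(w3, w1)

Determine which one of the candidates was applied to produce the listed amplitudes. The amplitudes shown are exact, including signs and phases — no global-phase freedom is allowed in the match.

It was CNOT(w1, w3) that produced the state shown.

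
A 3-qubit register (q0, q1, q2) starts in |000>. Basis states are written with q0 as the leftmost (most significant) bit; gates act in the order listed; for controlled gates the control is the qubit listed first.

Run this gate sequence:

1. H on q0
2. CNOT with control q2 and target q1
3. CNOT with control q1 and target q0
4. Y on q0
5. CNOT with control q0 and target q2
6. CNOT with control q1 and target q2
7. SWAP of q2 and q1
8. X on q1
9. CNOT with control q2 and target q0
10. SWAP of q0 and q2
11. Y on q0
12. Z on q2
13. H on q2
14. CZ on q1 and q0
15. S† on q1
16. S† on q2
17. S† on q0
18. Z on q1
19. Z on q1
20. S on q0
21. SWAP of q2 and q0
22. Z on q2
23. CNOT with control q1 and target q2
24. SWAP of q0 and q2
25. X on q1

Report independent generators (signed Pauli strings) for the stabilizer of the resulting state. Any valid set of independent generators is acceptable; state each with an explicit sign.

The stabilizer group can be generated by -XYZ, -IZY, +ZZI, among other valid generating sets.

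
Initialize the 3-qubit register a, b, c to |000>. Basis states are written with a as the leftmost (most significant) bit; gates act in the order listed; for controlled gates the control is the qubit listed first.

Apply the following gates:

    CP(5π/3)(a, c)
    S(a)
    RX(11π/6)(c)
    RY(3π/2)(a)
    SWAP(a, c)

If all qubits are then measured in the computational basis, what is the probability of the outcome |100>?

The probability of measuring |100> is 1/4 - sqrt(3)/8.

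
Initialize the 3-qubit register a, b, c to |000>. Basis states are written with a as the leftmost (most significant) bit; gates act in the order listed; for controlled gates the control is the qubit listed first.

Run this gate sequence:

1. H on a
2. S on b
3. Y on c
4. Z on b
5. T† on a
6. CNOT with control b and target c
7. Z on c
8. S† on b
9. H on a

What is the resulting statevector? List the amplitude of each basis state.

The resulting statevector has amplitude -I/2 - exp(I*pi/4)/2 on |001>, -I/2 + exp(I*pi/4)/2 on |101>, and 0 on every other basis state.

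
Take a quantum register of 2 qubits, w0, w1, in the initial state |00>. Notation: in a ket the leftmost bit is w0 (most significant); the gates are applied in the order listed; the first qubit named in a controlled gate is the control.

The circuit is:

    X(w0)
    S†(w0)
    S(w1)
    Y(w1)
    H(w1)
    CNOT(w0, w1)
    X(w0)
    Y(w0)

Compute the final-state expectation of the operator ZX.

The expectation value of ZX is 1.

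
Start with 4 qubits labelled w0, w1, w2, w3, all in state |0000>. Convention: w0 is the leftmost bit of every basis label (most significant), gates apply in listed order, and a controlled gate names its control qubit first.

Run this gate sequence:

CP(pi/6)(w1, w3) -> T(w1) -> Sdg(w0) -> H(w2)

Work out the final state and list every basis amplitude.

The final amplitudes are sqrt(2)/2 on |0000>, sqrt(2)/2 on |0010>, and 0 on every other basis state.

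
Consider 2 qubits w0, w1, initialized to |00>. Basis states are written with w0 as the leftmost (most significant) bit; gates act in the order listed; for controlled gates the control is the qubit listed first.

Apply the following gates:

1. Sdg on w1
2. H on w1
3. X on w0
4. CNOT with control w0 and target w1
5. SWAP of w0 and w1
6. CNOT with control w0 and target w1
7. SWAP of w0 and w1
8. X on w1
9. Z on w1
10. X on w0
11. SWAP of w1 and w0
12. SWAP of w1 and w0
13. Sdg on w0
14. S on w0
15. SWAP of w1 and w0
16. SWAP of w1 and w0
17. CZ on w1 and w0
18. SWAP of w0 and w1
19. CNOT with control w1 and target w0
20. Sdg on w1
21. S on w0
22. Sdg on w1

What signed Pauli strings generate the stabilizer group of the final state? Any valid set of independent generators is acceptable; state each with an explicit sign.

One valid set of independent stabilizer generators is +IX, -ZI (any independent generating set of the same group is equally correct).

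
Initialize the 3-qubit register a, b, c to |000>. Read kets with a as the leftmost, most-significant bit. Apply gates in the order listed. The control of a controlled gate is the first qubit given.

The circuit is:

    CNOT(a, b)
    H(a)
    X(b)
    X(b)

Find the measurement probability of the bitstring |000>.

The probability of measuring |000> is 1/2. Key observation: steps 3-4 multiply out to the identity, so the circuit reduces to the remaining gates.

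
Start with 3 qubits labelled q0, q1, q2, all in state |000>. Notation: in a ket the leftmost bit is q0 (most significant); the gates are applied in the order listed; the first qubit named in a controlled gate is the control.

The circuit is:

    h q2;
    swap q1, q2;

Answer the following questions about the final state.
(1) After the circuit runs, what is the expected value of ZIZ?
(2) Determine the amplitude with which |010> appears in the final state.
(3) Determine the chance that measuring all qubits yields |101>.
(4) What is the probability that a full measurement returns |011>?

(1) In the final state, ZIZ has expectation 1.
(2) The final state's coefficient on |010> equals sqrt(2)/2.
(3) Outcome |101> occurs with probability 0.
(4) The probability of measuring |011> is 0.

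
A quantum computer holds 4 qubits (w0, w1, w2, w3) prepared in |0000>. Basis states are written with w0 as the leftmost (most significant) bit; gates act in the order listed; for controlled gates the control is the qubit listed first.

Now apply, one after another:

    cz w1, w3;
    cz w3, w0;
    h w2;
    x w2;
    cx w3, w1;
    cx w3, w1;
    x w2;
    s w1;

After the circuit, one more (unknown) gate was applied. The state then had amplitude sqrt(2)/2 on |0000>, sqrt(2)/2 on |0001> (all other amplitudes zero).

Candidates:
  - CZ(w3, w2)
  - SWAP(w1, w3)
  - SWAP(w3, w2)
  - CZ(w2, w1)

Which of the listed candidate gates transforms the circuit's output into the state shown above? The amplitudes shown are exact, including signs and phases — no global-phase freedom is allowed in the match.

The applied gate was SWAP(w3, w2). Key observation: gates 4-7 undo each other exactly, leaving only the rest of the circuit to track.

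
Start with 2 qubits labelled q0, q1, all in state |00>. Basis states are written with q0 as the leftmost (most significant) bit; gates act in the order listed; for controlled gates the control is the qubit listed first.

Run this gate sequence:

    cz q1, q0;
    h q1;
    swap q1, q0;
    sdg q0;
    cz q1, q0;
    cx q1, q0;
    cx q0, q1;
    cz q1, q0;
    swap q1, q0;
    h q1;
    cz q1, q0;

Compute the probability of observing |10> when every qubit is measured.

The probability of measuring |10> is 1/4.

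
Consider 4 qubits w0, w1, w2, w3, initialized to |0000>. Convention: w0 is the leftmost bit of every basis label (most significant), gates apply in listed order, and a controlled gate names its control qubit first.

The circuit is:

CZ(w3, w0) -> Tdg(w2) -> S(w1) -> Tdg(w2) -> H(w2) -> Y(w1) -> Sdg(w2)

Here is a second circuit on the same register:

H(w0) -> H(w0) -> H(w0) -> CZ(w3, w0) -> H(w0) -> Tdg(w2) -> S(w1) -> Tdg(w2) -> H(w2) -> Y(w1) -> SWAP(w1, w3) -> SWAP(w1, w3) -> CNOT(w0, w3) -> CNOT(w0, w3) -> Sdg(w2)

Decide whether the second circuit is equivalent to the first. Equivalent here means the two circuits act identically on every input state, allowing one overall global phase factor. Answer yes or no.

No, they are not equivalent — no single phase factor reconciles the two unitaries.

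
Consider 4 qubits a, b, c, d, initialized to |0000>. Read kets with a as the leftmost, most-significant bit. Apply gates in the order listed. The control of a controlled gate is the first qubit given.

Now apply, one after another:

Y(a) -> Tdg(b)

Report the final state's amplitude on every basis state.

The resulting statevector has amplitude I on |1000>, and 0 on every other basis state.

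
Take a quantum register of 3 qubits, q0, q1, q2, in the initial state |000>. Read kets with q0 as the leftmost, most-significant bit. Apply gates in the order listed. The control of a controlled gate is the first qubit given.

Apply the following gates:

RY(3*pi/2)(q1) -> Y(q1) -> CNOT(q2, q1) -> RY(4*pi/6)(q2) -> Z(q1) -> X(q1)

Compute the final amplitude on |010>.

|010> carries amplitude -sqrt(2)*I/4 in the final state.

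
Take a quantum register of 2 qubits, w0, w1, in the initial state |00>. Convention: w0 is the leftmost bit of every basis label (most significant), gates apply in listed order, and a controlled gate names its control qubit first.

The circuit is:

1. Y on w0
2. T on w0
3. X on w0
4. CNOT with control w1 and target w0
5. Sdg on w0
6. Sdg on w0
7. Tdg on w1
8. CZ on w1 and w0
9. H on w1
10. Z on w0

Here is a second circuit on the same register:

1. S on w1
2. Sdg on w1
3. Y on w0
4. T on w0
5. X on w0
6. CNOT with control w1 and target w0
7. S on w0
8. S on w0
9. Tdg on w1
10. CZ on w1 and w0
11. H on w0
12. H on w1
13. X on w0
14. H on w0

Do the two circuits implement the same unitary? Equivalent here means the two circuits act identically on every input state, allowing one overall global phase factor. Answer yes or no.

Yes — the two circuits implement the same unitary up to a global phase.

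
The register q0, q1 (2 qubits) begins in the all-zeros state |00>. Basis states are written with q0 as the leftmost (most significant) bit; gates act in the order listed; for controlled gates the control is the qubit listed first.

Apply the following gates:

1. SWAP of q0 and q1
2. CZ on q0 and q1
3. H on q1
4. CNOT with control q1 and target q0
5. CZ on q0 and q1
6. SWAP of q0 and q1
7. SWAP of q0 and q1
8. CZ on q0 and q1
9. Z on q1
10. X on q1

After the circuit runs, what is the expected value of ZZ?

In the final state, ZZ has expectation -1.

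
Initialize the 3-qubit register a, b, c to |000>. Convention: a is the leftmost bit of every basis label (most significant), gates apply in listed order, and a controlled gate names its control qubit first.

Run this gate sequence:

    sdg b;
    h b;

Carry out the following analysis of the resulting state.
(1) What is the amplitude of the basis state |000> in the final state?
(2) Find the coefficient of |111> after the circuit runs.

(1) The amplitude on |000> is sqrt(2)/2.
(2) The final state's coefficient on |111> equals 0.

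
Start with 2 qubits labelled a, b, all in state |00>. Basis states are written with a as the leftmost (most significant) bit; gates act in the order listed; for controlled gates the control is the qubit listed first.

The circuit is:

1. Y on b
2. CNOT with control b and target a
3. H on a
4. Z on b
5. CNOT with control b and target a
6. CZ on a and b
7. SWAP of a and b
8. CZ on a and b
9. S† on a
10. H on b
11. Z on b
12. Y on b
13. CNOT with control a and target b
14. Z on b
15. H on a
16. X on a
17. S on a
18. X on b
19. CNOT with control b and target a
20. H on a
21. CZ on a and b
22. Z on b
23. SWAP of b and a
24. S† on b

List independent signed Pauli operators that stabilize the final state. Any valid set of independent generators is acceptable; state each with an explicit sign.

The final state is stabilized by the group generated by +IX, +ZI; other independent generating sets are equally valid.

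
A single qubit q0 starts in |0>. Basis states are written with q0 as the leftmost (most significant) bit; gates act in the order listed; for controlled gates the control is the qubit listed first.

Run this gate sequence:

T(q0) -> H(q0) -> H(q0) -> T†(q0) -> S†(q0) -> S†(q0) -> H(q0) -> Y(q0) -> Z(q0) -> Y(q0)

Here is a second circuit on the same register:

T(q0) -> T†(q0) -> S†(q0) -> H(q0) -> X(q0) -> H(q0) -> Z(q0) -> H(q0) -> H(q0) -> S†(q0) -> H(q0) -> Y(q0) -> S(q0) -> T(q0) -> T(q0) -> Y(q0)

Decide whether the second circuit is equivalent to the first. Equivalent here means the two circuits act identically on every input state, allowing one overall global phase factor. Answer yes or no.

Yes, they are equivalent — the unitaries differ by at most a global phase.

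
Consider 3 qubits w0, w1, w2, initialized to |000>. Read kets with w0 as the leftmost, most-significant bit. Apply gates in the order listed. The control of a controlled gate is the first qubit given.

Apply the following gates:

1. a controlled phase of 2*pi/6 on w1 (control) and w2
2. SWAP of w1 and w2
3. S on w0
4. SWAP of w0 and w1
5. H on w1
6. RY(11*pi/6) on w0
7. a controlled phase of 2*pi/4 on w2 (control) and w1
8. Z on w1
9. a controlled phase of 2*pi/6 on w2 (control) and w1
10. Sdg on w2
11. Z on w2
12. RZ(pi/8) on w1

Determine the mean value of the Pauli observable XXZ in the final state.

The observable XXZ averages to (1 - exp(3*I*pi/4))*exp(I*pi/8)/4.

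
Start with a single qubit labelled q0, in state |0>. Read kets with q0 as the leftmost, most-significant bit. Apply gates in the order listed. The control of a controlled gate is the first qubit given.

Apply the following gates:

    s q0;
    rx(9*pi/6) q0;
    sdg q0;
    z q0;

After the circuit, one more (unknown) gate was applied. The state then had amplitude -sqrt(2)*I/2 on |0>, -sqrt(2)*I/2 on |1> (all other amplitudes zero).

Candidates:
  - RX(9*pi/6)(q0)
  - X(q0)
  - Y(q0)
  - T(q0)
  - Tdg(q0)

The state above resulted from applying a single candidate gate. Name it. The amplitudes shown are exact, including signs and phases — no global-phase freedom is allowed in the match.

The applied gate was Y(q0).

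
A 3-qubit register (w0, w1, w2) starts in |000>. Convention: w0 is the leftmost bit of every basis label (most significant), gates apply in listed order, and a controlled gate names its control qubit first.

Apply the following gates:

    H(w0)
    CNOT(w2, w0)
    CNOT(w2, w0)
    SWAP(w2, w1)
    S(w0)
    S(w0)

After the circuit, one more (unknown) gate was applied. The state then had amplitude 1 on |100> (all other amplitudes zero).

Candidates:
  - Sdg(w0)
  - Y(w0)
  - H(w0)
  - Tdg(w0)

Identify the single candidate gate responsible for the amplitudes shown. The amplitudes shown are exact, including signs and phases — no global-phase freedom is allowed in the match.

The unique candidate consistent with the amplitudes is H(w0). Key observation: the block from step 2 through step 3 cancels to the identity and can be dropped.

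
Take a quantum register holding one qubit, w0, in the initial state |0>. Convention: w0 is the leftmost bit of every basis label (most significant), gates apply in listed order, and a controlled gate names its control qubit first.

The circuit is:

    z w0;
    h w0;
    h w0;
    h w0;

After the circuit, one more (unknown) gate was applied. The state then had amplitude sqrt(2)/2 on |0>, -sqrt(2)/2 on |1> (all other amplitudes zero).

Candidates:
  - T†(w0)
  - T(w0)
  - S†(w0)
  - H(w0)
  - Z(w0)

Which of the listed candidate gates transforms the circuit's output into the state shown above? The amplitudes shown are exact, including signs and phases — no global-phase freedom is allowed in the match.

The unique candidate consistent with the amplitudes is Z(w0). Key observation: the block from step 3 through step 4 cancels to the identity and can be dropped.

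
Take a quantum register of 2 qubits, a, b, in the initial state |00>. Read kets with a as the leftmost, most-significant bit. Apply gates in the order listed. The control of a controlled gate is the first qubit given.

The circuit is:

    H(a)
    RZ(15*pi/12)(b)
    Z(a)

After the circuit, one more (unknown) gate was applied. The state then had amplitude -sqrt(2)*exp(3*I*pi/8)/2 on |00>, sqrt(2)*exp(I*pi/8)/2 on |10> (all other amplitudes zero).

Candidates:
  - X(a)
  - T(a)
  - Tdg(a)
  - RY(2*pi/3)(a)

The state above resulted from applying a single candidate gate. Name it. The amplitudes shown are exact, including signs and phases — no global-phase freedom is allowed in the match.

The applied gate was Tdg(a).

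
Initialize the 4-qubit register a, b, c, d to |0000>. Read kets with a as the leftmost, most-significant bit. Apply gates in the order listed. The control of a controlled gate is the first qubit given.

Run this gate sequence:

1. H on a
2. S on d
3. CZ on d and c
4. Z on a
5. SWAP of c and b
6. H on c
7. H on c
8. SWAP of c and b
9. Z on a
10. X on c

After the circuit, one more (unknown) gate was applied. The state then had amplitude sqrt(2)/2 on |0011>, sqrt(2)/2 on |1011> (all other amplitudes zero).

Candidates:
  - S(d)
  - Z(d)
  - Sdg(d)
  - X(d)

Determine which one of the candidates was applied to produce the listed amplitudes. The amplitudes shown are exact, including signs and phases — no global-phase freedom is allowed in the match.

It was X(d) that produced the state shown. Key observation: gates 4-9 undo each other exactly, leaving only the rest of the circuit to track.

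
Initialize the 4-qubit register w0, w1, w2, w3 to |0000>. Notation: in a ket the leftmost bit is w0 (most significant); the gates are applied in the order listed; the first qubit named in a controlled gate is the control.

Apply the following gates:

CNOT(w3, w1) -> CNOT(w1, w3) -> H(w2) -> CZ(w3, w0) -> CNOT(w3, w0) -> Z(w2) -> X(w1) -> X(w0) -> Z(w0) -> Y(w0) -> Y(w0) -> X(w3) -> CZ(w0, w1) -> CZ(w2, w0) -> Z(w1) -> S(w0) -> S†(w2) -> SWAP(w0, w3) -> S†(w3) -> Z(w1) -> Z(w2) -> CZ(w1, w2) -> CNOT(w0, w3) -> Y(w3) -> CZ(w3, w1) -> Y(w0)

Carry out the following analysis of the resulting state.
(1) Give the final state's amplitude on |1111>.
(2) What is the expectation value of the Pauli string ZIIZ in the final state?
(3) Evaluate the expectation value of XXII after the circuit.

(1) The amplitude on |1111> is 0.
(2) The observable ZIIZ averages to -1.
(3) The observable XXII averages to 0.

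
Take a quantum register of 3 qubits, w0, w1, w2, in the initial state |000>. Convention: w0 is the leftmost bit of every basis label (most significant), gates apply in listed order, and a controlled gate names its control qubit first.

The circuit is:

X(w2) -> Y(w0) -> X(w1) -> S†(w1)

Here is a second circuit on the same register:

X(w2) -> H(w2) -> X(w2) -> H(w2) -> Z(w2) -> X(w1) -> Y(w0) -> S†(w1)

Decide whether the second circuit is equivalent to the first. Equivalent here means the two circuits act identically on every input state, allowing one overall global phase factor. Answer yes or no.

Yes — the two circuits implement the same unitary up to a global phase.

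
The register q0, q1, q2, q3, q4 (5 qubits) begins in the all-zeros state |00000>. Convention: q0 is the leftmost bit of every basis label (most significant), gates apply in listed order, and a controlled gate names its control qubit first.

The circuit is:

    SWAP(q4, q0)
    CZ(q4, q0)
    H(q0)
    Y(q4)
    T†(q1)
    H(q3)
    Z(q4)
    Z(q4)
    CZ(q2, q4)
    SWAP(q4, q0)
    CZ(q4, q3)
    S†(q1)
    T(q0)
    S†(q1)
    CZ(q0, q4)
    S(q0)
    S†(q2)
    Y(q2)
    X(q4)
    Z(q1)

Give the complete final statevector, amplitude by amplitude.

After the circuit, the state carries amplitude exp(3*I*pi/4)/2 on |10100>, -exp(3*I*pi/4)/2 on |10101>, -exp(3*I*pi/4)/2 on |10110>, -exp(3*I*pi/4)/2 on |10111>, and 0 on every other basis state.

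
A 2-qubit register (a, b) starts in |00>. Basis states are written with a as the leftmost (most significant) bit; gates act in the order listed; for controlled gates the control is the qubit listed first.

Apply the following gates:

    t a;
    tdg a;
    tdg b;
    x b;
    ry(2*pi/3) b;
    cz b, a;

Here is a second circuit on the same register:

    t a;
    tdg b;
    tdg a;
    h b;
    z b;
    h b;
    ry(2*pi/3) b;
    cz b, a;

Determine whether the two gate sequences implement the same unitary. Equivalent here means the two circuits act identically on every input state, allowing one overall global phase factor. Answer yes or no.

Yes: on every input state the two circuits agree up to one overall phase factor.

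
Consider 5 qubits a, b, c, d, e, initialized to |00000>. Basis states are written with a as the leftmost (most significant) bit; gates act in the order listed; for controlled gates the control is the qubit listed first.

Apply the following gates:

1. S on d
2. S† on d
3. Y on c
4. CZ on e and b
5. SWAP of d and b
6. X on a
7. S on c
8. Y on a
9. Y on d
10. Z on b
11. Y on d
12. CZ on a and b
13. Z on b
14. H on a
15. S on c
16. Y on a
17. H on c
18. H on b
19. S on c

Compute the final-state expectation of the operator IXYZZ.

The observable IXYZZ averages to -1.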